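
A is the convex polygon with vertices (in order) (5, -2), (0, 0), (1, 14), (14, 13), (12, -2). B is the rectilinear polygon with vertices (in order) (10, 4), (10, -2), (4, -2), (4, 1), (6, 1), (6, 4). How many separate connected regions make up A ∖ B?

1

A ∖ B is a single connected region.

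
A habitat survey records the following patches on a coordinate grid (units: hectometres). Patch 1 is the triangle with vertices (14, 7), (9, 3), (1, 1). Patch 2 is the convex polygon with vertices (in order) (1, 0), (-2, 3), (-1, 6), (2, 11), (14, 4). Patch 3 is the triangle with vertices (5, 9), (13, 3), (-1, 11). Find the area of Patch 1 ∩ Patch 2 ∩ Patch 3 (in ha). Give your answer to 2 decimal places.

The intersection is the polygon with vertices (10.079,5.191), (10.935,4.548), (10.667,4.333), (9.575,4.957).
By the shoelace formula its area is 0.46.

0.46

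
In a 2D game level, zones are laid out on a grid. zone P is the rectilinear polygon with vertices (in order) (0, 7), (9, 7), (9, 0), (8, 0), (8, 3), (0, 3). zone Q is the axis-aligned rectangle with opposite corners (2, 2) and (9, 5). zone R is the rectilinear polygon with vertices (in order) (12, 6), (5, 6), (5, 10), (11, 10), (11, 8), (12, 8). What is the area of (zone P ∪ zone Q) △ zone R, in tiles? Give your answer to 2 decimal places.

|zone P ∪ zone Q| = 45.
|(zone P ∪ zone Q) ∩ zone R| = 4.
|(zone P ∪ zone Q) △ zone R| = 45 + 26 − 8 = 63.00.

63.00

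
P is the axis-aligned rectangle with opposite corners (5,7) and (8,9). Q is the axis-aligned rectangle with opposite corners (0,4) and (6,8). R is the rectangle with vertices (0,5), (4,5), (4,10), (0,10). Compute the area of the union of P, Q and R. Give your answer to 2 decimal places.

By inclusion–exclusion:
Individual areas: |P| = 6, |Q| = 24, |R| = 20.
|P∩Q|: x∈[5,6], y∈[7,8] → 1·1 = 1.
|P∩R| = 0 (no overlap).
|Q∩R|: x∈[0,4], y∈[5,8] → 4·3 = 12.
|P∩Q∩R| = 0.
|P ∪ Q ∪ R| = 50 − 13 + 0 = 37.00.

37.00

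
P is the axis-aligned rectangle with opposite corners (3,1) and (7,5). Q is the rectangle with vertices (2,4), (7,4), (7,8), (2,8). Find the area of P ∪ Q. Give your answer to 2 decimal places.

32.00

By inclusion–exclusion:
Individual areas: |P| = 16, |Q| = 20.
|P∩Q|: x∈[3,7], y∈[4,5] → 4·1 = 4.
|P ∪ Q| = 36 − 4 = 32.00.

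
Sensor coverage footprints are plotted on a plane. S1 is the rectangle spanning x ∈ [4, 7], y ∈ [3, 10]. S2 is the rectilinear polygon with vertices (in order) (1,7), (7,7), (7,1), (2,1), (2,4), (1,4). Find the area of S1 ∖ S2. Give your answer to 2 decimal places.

|S1| = 21, |S1∩S2| = 12.
|S1 ∖ S2| = |S1| − |S1∩S2| = 21 − 12 = 9.00.

9.00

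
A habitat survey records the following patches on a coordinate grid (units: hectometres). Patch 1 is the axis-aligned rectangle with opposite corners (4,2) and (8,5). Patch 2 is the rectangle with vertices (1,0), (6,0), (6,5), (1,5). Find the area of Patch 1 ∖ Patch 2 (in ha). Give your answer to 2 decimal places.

6.00

|Patch 1∩Patch 2|: x∈[4,6], y∈[2,5] → 2·3 = 6.
|Patch 1| = 12.
|Patch 1 ∖ Patch 2| = |Patch 1| − |Patch 1∩Patch 2| = 12 − 6 = 6.00.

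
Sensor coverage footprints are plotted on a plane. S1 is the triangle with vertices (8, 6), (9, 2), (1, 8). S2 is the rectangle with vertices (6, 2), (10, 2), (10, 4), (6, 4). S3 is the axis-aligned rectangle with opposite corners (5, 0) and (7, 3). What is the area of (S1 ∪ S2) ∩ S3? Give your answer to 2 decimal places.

1.00

The region (S1 ∪ S2) ∩ S3 is the polygon with vertices (6,2), (6,3), (7,3), (7,2).
By the shoelace formula its area is 1.00.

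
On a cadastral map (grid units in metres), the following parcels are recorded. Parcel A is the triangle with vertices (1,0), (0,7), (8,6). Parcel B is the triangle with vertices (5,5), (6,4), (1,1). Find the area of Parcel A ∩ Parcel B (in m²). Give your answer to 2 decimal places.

3.86

The intersection is the polygon with vertices (4.889,3.333), (1,1), (5,5), (5.846,4.154).
By the shoelace formula its area is 3.86.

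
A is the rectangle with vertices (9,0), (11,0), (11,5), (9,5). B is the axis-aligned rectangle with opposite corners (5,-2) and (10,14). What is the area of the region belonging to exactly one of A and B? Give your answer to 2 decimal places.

80.00

|A∩B|: x∈[9,10], y∈[0,5] → 1·5 = 5.
|A △ B| = |A| + |B| − 2·|A∩B| = 10 + 80 − 10 = 80.00.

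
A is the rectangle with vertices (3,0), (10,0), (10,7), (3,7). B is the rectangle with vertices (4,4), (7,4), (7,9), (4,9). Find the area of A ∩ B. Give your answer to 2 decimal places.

9.00

|A∩B|: x∈[4,7], y∈[4,7] → 3·3 = 9.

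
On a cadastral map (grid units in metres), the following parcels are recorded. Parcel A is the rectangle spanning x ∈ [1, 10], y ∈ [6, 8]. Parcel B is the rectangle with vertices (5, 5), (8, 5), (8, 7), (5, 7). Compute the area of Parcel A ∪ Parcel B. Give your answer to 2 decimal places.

21.00

By inclusion–exclusion:
Individual areas: |Parcel A| = 18, |Parcel B| = 6.
|Parcel A∩Parcel B|: x∈[5,8], y∈[6,7] → 3·1 = 3.
|Parcel A ∪ Parcel B| = 24 − 3 = 21.00.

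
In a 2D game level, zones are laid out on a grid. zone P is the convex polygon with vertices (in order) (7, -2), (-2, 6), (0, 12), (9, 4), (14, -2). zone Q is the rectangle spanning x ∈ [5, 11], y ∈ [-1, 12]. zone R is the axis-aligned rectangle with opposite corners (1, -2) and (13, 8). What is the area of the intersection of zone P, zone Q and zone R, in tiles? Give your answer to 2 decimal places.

34.37

The intersection is the polygon with vertices (5,7.556), (9,4), (11,1.6), (11,-1), (5.875,-1), (5,-0.222).
By the shoelace formula its area is 34.37.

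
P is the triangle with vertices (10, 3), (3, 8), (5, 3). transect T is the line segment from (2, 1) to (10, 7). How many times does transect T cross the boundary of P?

The segment meets the boundary at (7.268,4.951), (4.923,3.192).

2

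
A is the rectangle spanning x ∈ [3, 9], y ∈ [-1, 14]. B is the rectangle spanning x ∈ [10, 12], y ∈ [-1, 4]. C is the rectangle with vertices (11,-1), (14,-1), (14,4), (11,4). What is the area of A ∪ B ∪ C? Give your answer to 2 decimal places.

110.00

By inclusion–exclusion:
Individual areas: |A| = 90, |B| = 10, |C| = 15.
|A∩B| = 0 (no overlap).
|A∩C| = 0 (no overlap).
|B∩C|: x∈[11,12], y∈[-1,4] → 1·5 = 5.
|A∩B∩C| = 0.
|A ∪ B ∪ C| = 115 − 5 + 0 = 110.00.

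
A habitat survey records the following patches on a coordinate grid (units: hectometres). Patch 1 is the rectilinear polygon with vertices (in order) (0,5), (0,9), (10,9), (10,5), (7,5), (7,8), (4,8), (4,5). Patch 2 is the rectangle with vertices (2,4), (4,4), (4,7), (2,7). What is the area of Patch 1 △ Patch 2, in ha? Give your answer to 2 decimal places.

|Patch 1| = 31, |Patch 2| = 6, |Patch 1∩Patch 2| = 4.
|Patch 1 △ Patch 2| = |Patch 1| + |Patch 2| − 2·|Patch 1∩Patch 2| = 31 + 6 − 8 = 29.00.

29.00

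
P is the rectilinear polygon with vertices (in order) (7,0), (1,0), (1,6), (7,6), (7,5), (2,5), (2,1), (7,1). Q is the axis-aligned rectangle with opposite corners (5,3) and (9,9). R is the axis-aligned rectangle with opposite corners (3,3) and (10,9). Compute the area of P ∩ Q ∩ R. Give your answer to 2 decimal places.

The intersection is the polygon with vertices (7,5), (5,5), (5,6), (7,6).
By the shoelace formula its area is 2.00.

2.00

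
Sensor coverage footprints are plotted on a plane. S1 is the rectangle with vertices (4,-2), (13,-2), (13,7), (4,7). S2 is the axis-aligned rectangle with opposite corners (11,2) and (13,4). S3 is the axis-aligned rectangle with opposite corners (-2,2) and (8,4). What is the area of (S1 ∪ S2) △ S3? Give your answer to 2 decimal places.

85.00

|S1 ∪ S2| = 81.
|(S1 ∪ S2) ∩ S3| = 8.
|(S1 ∪ S2) △ S3| = 81 + 20 − 16 = 85.00.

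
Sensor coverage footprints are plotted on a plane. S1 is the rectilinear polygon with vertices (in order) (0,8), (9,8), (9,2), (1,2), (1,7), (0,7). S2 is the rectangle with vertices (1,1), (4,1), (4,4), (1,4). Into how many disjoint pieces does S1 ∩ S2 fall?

S1 ∩ S2 is a single connected region.

1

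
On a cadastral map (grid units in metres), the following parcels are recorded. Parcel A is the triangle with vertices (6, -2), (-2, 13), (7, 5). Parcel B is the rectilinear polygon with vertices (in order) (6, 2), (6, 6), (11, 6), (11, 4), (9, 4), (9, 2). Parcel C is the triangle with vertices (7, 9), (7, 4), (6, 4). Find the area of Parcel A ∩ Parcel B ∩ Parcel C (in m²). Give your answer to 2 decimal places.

1.07

The intersection is the polygon with vertices (6.857,4), (6,4), (6.321,5.604), (7,5).
By the shoelace formula its area is 1.07.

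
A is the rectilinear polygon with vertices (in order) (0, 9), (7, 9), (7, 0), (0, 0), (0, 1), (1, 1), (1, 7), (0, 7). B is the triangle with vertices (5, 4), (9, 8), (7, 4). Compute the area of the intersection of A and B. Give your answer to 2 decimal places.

2.00

The intersection is the polygon with vertices (7,4), (5,4), (7,6).
By the shoelace formula its area is 2.00.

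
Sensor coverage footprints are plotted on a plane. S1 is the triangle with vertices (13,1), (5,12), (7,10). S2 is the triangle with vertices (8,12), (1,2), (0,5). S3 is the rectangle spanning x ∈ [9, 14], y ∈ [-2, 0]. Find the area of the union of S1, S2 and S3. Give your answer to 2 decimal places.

28.30

By inclusion–exclusion:
Individual areas: |S1| = 3, |S2| = 15.5, |S3| = 10.
|S1∩S2| = 0.1996.
|S1∩S3| = 0.
|S2∩S3| = 0.
|S1∩S2∩S3| = 0.
|S1 ∪ S2 ∪ S3| = 28.5 − 0.1996 + 0 = 28.30.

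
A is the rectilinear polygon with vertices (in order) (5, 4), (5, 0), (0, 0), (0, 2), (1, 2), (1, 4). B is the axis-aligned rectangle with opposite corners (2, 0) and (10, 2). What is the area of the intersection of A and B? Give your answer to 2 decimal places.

The intersection is the polygon with vertices (5,0), (2,0), (2,2), (5,2).
By the shoelace formula its area is 6.00.

6.00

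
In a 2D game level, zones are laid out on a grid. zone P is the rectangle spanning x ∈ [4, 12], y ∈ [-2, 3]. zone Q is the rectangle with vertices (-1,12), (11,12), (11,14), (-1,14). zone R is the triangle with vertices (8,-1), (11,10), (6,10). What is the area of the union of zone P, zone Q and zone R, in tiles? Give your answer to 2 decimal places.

87.86

By inclusion–exclusion:
Individual areas: |zone P| = 40, |zone Q| = 24, |zone R| = 27.5.
|zone P∩zone Q| = 0 (no overlap).
|zone P∩zone R| = 3.6364.
|zone Q∩zone R| = 0.
|zone P∩zone Q∩zone R| = 0.
|zone P ∪ zone Q ∪ zone R| = 91.5 − 3.6364 + 0 = 87.86.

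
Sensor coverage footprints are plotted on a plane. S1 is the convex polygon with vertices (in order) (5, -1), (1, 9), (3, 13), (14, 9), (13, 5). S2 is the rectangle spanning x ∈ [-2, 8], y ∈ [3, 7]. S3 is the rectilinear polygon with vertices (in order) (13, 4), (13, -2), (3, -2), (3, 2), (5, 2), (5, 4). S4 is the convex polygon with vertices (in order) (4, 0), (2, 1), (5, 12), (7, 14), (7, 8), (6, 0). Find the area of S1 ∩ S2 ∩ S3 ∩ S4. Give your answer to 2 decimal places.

1.44

The intersection is the polygon with vertices (5,3), (5,4), (6.5,4), (6.375,3).
By the shoelace formula its area is 1.44.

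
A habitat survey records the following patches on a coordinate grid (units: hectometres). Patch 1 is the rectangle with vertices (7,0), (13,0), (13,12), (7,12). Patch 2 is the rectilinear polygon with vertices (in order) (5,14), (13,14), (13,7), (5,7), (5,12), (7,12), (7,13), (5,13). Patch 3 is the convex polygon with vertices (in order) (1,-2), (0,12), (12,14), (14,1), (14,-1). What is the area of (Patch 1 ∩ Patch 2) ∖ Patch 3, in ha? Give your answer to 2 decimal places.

1.56

|Patch 1 ∩ Patch 2| = 30.
|(Patch 1 ∩ Patch 2) ∩ Patch 3| = 28.4423.
|(Patch 1 ∩ Patch 2) ∖ Patch 3| = 30 − 28.4423 = 1.56.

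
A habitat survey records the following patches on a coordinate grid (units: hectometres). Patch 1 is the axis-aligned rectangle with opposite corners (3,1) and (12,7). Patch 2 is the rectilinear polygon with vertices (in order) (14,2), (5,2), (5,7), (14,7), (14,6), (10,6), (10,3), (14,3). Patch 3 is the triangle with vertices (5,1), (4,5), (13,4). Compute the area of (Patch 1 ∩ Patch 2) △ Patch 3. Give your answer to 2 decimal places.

|Patch 1 ∩ Patch 2| = 29.
|(Patch 1 ∩ Patch 2) ∩ Patch 3| = 12.0556.
|(Patch 1 ∩ Patch 2) △ Patch 3| = 29 + 17.5 − 24.1111 = 22.39.

22.39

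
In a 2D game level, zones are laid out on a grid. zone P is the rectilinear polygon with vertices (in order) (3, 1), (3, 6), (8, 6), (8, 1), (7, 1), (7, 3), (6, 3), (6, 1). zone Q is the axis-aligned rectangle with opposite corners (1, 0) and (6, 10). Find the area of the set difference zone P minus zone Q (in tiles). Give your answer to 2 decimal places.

|zone P| = 23, |zone P∩zone Q| = 15.
|zone P ∖ zone Q| = |zone P| − |zone P∩zone Q| = 23 − 15 = 8.00.

8.00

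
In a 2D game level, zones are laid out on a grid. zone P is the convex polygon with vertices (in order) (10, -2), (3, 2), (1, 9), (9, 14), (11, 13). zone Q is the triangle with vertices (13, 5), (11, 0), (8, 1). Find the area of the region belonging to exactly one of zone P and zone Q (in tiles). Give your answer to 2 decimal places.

105.33

|zone P| = 102.5, |zone Q| = 8.5, |zone P∩zone Q| = 2.8342.
|zone P △ zone Q| = |zone P| + |zone Q| − 2·|zone P∩zone Q| = 102.5 + 8.5 − 5.6684 = 105.33.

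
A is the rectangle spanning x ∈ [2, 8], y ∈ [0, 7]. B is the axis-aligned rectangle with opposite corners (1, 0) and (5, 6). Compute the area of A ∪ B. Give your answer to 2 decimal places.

By inclusion–exclusion:
Individual areas: |A| = 42, |B| = 24.
|A∩B|: x∈[2,5], y∈[0,6] → 3·6 = 18.
|A ∪ B| = 66 − 18 = 48.00.

48.00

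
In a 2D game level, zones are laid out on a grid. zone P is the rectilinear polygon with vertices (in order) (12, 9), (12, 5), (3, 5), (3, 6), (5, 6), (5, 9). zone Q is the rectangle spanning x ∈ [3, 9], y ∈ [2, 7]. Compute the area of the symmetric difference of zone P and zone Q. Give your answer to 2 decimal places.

40.00

|zone P| = 30, |zone Q| = 30, |zone P∩zone Q| = 10.
|zone P △ zone Q| = |zone P| + |zone Q| − 2·|zone P∩zone Q| = 30 + 30 − 20 = 40.00.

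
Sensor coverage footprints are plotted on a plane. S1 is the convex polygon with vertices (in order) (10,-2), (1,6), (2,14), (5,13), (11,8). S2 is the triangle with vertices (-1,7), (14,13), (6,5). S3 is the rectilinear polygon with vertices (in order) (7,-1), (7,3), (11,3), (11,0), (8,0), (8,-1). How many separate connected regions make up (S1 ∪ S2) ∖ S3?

(S1 ∪ S2) ∖ S3 splits into 2 disjoint pieces (area 89.2866, area 2.4222).

2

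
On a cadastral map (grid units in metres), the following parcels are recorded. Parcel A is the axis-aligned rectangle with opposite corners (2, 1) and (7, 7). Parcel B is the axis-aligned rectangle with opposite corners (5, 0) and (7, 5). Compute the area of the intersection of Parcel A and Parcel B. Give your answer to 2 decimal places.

|Parcel A∩Parcel B|: x∈[5,7], y∈[1,5] → 2·4 = 8.

8.00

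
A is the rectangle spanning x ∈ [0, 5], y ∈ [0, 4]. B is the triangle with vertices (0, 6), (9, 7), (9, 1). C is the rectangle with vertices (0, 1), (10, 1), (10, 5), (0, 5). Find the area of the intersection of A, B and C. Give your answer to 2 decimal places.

0.54

The intersection is the polygon with vertices (5,3.222), (3.6,4), (5,4).
By the shoelace formula its area is 0.54.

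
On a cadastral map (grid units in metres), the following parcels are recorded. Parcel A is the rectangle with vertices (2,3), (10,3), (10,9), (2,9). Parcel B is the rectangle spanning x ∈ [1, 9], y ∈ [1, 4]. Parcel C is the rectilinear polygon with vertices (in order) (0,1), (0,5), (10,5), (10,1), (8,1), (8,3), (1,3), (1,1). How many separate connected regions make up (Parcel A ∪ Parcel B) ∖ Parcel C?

(Parcel A ∪ Parcel B) ∖ Parcel C splits into 2 disjoint pieces (area 32, area 14).

2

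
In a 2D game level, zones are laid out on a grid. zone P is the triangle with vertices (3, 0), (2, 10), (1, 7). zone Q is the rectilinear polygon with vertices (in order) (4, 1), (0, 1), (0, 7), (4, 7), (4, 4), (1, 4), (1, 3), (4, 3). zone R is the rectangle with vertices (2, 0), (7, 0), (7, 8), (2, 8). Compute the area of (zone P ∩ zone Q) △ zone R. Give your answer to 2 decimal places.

39.62

|zone P ∩ zone Q| = 3.8071.
|(zone P ∩ zone Q) ∩ zone R| = 2.0929.
|(zone P ∩ zone Q) △ zone R| = 3.8071 + 40 − 4.1857 = 39.62.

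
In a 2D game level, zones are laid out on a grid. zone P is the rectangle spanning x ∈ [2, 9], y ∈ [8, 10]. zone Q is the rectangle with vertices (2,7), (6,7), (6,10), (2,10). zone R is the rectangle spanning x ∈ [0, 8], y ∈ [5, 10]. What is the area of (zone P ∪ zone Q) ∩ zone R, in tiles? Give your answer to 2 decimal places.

The region (zone P ∪ zone Q) ∩ zone R is the polygon with vertices (6,8), (6,7), (2,7), (2,8), (2,10), (6,10), (8,10), (8,8).
By the shoelace formula its area is 16.00.

16.00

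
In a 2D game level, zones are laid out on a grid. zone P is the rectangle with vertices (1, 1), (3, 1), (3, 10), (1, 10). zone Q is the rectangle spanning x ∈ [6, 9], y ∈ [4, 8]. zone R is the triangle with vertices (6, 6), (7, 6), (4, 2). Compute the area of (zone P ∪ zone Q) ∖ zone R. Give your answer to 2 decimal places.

|zone P ∪ zone Q| = 30.
|(zone P ∪ zone Q) ∩ zone R| = 0.6667.
|(zone P ∪ zone Q) ∖ zone R| = 30 − 0.6667 = 29.33.

29.33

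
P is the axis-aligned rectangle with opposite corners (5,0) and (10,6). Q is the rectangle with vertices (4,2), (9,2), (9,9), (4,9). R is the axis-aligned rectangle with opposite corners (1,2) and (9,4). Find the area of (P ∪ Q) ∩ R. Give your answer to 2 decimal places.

10.00

The region (P ∪ Q) ∩ R is the polygon with vertices (4,2), (4,4), (9,4), (9,2), (5,2).
By the shoelace formula its area is 10.00.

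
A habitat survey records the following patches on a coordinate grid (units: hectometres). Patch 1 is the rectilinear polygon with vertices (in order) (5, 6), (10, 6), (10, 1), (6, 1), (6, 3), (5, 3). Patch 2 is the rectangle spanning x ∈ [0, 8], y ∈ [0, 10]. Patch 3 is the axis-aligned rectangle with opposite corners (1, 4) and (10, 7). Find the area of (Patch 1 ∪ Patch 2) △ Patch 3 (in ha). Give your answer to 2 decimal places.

|Patch 1 ∪ Patch 2| = 90.
|(Patch 1 ∪ Patch 2) ∩ Patch 3| = 25.
|(Patch 1 ∪ Patch 2) △ Patch 3| = 90 + 27 − 50 = 67.00.

67.00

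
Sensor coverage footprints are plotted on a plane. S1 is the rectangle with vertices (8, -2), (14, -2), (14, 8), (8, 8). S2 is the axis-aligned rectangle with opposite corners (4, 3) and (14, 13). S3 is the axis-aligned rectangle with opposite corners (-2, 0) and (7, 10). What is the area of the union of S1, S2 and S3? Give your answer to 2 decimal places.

By inclusion–exclusion:
Individual areas: |S1| = 60, |S2| = 100, |S3| = 90.
|S1∩S2|: x∈[8,14], y∈[3,8] → 6·5 = 30.
|S1∩S3| = 0 (no overlap).
|S2∩S3|: x∈[4,7], y∈[3,10] → 3·7 = 21.
|S1∩S2∩S3| = 0.
|S1 ∪ S2 ∪ S3| = 250 − 51 + 0 = 199.00.

199.00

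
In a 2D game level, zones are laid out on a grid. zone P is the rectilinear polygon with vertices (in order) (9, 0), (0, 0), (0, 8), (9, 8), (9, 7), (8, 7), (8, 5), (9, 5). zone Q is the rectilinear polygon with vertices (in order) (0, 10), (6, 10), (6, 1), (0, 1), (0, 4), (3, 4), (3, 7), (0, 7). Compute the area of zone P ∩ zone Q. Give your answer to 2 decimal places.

The intersection is the polygon with vertices (0,4), (3,4), (3,7), (0,7), (0,8), (6,8), (6,1), (0,1).
By the shoelace formula its area is 33.00.

33.00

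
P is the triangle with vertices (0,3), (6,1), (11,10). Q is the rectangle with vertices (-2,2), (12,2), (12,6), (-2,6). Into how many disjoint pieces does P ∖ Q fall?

P ∖ Q splits into 2 disjoint pieces (area 1.7778, area 8.127).

2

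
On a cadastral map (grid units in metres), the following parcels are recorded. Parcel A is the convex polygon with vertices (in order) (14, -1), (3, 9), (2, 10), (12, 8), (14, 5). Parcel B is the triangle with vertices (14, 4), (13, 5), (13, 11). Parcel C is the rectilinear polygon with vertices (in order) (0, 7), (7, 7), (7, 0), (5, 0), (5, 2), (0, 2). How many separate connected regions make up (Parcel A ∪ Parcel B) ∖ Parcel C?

1

(Parcel A ∪ Parcel B) ∖ Parcel C is a single connected region.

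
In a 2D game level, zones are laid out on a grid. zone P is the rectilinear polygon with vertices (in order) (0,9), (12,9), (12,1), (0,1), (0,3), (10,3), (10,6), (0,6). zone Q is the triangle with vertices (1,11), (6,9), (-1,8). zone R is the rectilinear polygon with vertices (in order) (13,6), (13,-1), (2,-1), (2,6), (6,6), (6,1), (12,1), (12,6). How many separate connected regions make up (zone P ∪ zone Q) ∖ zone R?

(zone P ∪ zone Q) ∖ zone R splits into 2 disjoint pieces (area 60.9286, area 4).

2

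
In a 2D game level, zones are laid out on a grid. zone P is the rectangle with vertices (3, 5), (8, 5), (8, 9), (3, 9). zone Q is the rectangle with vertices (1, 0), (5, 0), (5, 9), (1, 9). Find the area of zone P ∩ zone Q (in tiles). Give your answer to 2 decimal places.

|zone P∩zone Q|: x∈[3,5], y∈[5,9] → 2·4 = 8.

8.00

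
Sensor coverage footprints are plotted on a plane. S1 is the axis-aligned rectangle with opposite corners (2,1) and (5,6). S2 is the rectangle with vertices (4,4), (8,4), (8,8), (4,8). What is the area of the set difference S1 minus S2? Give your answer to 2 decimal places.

|S1∩S2|: x∈[4,5], y∈[4,6] → 1·2 = 2.
|S1| = 15.
|S1 ∖ S2| = |S1| − |S1∩S2| = 15 − 2 = 13.00.

13.00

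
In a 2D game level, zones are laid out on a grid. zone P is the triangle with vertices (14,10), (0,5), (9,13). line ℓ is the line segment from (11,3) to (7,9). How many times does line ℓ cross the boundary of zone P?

The segment meets the boundary at (7.808,7.788).

1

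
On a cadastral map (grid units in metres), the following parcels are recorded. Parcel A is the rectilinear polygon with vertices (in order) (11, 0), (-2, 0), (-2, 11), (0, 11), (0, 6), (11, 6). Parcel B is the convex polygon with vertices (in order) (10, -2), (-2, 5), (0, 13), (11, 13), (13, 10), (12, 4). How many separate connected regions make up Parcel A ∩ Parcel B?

1

Parcel A ∩ Parcel B is a single connected region.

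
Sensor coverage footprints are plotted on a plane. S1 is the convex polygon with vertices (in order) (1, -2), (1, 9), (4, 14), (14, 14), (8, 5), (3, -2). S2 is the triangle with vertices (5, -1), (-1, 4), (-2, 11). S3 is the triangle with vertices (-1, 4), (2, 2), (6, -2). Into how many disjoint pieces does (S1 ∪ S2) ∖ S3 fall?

(S1 ∪ S2) ∖ S3 splits into 2 disjoint pieces (area 115.5655, area 8.3219).

2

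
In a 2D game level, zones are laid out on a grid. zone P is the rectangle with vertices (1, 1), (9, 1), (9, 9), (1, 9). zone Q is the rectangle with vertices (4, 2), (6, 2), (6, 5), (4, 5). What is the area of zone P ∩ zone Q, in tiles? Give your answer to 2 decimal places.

|zone P∩zone Q|: x∈[4,6], y∈[2,5] → 2·3 = 6.

6.00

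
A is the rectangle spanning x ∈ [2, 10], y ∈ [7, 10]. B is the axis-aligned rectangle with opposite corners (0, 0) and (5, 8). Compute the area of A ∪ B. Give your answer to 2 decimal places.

61.00

By inclusion–exclusion:
Individual areas: |A| = 24, |B| = 40.
|A∩B|: x∈[2,5], y∈[7,8] → 3·1 = 3.
|A ∪ B| = 64 − 3 = 61.00.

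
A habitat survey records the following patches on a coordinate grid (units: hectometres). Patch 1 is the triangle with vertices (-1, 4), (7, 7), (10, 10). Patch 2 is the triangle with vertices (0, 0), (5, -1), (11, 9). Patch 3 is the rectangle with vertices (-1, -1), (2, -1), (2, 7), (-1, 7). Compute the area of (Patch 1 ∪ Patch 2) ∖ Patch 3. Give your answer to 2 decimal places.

|Patch 1 ∪ Patch 2| = 35.5.
|(Patch 1 ∪ Patch 2) ∩ Patch 3| = 2.8034.
|(Patch 1 ∪ Patch 2) ∖ Patch 3| = 35.5 − 2.8034 = 32.70.

32.70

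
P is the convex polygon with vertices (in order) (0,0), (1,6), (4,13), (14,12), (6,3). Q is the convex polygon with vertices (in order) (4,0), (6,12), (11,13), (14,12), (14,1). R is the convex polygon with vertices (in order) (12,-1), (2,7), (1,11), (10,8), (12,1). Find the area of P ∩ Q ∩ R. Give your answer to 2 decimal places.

The intersection is the polygon with vertices (6.416,3.467), (4.794,4.765), (5.579,9.474), (10,8), (10.108,7.622).
By the shoelace formula its area is 17.91.

17.91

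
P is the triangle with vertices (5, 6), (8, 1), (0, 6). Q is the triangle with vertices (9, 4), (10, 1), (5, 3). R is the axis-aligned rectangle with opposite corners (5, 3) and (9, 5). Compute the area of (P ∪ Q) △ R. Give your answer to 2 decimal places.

17.70

|P ∪ Q| = 17.7952.
|(P ∪ Q) ∩ R| = 4.0478.
|(P ∪ Q) △ R| = 17.7952 + 8 − 8.0957 = 17.70.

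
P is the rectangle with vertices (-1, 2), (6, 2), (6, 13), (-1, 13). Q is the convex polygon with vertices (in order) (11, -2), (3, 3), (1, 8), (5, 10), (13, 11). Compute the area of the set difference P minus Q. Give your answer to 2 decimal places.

48.74

|P| = 77, |P∩Q| = 28.2625.
|P ∖ Q| = |P| − |P∩Q| = 77 − 28.2625 = 48.74.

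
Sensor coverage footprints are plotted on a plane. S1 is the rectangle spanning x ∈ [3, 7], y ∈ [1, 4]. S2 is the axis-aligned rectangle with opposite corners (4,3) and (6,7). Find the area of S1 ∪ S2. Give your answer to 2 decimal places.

By inclusion–exclusion:
Individual areas: |S1| = 12, |S2| = 8.
|S1∩S2|: x∈[4,6], y∈[3,4] → 2·1 = 2.
|S1 ∪ S2| = 20 − 2 = 18.00.

18.00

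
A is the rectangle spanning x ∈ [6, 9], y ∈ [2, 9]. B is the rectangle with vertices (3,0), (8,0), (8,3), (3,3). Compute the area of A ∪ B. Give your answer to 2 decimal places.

By inclusion–exclusion:
Individual areas: |A| = 21, |B| = 15.
|A∩B|: x∈[6,8], y∈[2,3] → 2·1 = 2.
|A ∪ B| = 36 − 2 = 34.00.

34.00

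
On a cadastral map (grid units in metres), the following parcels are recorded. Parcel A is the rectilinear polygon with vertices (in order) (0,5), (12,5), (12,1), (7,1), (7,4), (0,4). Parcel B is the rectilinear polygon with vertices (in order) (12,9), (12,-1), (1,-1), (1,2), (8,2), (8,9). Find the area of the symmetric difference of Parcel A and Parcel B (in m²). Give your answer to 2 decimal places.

|Parcel A| = 27, |Parcel B| = 61, |Parcel A∩Parcel B| = 17.
|Parcel A △ Parcel B| = |Parcel A| + |Parcel B| − 2·|Parcel A∩Parcel B| = 27 + 61 − 34 = 54.00.

54.00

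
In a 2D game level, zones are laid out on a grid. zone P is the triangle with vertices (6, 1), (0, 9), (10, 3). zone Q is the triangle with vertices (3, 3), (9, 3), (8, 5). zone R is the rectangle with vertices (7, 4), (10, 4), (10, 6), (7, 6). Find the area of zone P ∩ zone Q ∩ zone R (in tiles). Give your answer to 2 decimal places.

0.51

The intersection is the polygon with vertices (7.2,4.68), (8.333,4), (7,4), (7,4.6).
By the shoelace formula its area is 0.51.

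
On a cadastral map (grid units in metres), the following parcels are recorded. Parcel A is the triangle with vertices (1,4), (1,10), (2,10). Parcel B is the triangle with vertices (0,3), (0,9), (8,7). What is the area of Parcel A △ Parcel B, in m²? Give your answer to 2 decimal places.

|Parcel A| = 3, |Parcel B| = 24, |Parcel A∩Parcel B| = 1.805.
|Parcel A △ Parcel B| = |Parcel A| + |Parcel B| − 2·|Parcel A∩Parcel B| = 3 + 24 − 3.61 = 23.39.

23.39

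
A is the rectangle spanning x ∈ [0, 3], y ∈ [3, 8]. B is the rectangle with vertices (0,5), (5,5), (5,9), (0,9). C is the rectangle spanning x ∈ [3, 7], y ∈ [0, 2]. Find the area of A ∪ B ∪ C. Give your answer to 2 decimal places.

34.00

By inclusion–exclusion:
Individual areas: |A| = 15, |B| = 20, |C| = 8.
|A∩B|: x∈[0,3], y∈[5,8] → 3·3 = 9.
|A∩C| = 0 (no overlap).
|B∩C| = 0 (no overlap).
|A∩B∩C| = 0.
|A ∪ B ∪ C| = 43 − 9 + 0 = 34.00.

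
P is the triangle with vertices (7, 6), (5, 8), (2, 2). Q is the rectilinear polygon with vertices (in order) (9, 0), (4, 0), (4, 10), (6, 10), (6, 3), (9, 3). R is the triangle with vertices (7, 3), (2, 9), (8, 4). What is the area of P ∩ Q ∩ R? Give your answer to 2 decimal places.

1.69

The intersection is the polygon with vertices (6,5.2), (5.5,4.8), (4.188,6.375), (4.471,6.941), (6,5.667).
By the shoelace formula its area is 1.69.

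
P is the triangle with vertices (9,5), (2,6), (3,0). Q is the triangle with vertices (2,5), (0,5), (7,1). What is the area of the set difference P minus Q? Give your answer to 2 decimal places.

18.24

|P| = 20.5, |P∩Q| = 2.2592.
|P ∖ Q| = |P| − |P∩Q| = 20.5 − 2.2592 = 18.24.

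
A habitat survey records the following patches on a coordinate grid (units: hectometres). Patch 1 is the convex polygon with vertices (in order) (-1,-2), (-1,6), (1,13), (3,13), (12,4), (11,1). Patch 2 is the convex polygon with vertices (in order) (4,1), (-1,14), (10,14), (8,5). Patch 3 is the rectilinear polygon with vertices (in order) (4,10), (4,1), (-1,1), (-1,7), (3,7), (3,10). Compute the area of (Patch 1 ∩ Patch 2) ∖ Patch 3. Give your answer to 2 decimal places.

|Patch 1 ∩ Patch 2| = 54.0641.
|(Patch 1 ∩ Patch 2) ∩ Patch 3| = 9.9231.
|(Patch 1 ∩ Patch 2) ∖ Patch 3| = 54.0641 − 9.9231 = 44.14.

44.14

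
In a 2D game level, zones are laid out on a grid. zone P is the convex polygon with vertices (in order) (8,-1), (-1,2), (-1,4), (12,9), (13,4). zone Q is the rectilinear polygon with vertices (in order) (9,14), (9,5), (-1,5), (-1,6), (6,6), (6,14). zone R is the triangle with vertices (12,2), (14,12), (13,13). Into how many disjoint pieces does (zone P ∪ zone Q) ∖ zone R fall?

(zone P ∪ zone Q) ∖ zone R splits into 2 disjoint pieces (area 101.5736, area 0.675).

2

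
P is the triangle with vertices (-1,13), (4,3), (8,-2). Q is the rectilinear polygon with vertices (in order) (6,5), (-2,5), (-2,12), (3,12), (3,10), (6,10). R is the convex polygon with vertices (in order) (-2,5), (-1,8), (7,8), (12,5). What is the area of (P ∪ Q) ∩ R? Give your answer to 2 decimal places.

The region (P ∪ Q) ∩ R is the polygon with vertices (6,5), (3.8,5), (3,5), (-2,5), (-1,8), (6,8).
By the shoelace formula its area is 22.50.

22.50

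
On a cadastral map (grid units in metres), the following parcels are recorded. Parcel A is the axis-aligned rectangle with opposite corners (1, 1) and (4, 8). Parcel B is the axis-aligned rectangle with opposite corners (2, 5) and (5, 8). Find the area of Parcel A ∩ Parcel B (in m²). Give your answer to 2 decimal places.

|Parcel A∩Parcel B|: x∈[2,4], y∈[5,8] → 2·3 = 6.

6.00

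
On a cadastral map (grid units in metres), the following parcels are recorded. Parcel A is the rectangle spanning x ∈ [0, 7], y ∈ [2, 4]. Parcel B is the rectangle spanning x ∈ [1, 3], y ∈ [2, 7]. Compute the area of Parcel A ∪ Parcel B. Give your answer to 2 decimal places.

By inclusion–exclusion:
Individual areas: |Parcel A| = 14, |Parcel B| = 10.
|Parcel A∩Parcel B|: x∈[1,3], y∈[2,4] → 2·2 = 4.
|Parcel A ∪ Parcel B| = 24 − 4 = 20.00.

20.00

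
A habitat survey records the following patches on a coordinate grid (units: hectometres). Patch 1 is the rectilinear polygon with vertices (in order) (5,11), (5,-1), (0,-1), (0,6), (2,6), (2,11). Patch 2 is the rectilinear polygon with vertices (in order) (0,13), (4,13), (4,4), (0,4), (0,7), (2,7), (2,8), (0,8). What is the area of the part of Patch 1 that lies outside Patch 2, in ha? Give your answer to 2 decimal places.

|Patch 1| = 50, |Patch 1∩Patch 2| = 18.
|Patch 1 ∖ Patch 2| = |Patch 1| − |Patch 1∩Patch 2| = 50 − 18 = 32.00.

32.00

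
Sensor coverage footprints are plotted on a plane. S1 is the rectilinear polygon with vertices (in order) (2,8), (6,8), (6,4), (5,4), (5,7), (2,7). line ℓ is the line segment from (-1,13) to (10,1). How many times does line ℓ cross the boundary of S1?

The segment meets the boundary at (6,5.364), (5,6.455), (4.5,7), (3.583,8).

4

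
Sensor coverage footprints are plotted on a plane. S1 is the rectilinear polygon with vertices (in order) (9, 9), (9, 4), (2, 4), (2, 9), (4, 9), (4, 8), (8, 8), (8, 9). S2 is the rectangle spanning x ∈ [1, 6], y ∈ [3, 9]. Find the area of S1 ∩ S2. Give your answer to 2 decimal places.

18.00

The intersection is the polygon with vertices (2,4), (2,9), (4,9), (4,8), (6,8), (6,4).
By the shoelace formula its area is 18.00.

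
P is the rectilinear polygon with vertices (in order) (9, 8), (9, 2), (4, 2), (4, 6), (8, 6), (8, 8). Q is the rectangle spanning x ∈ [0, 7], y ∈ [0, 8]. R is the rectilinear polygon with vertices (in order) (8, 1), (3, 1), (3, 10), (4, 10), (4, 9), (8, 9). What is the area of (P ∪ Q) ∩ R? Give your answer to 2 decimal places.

|P ∪ Q| = 66.
|(P ∪ Q) ∩ R| = 32.00.

32.00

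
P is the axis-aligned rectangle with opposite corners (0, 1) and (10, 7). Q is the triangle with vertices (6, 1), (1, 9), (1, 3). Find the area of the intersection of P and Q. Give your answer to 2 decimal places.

13.75

The intersection is the polygon with vertices (2.25,7), (6,1), (1,3), (1,7).
By the shoelace formula its area is 13.75.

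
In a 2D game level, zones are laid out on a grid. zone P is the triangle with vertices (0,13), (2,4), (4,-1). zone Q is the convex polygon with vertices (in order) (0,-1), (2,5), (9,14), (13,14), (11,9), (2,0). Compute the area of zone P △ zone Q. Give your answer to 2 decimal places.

64.65

|zone P| = 4, |zone Q| = 64, |zone P∩zone Q| = 1.6765.
|zone P △ zone Q| = |zone P| + |zone Q| − 2·|zone P∩zone Q| = 4 + 64 − 3.3529 = 64.65.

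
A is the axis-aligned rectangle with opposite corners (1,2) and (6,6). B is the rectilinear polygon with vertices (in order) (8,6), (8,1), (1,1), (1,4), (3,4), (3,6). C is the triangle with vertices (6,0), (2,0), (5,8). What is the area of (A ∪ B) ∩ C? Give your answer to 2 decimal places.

The region (A ∪ B) ∩ C is the polygon with vertices (2.375,1), (4.25,6), (5.25,6), (5.875,1).
By the shoelace formula its area is 11.25.

11.25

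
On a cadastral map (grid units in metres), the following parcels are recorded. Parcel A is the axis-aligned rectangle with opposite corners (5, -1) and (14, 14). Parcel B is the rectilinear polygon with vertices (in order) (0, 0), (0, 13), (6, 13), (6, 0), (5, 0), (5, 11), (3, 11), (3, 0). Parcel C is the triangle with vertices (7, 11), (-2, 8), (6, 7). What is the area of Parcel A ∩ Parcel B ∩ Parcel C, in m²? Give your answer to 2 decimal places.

3.44

The intersection is the polygon with vertices (6,7), (5,7.125), (5,10.333), (6,10.667).
By the shoelace formula its area is 3.44.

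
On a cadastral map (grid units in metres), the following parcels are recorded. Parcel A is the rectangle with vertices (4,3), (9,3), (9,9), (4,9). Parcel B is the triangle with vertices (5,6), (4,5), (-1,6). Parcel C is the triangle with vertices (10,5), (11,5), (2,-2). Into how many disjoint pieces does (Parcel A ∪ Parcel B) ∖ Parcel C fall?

(Parcel A ∪ Parcel B) ∖ Parcel C splits into 2 disjoint pieces (area 31.7768, area 0.127).

2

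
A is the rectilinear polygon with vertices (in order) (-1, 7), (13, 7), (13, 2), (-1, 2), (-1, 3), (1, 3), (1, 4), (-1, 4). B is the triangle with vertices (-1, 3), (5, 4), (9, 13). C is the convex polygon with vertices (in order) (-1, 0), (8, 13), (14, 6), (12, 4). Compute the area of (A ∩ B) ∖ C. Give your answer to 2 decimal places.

|A ∩ B| = 13.8333.
|(A ∩ B) ∩ C| = 9.5602.
|(A ∩ B) ∖ C| = 13.8333 − 9.5602 = 4.27.

4.27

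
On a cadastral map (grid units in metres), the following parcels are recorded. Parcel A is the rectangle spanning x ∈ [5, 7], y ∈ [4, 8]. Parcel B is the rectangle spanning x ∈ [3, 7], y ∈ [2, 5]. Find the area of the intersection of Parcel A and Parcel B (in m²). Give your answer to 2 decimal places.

2.00

|Parcel A∩Parcel B|: x∈[5,7], y∈[4,5] → 2·1 = 2.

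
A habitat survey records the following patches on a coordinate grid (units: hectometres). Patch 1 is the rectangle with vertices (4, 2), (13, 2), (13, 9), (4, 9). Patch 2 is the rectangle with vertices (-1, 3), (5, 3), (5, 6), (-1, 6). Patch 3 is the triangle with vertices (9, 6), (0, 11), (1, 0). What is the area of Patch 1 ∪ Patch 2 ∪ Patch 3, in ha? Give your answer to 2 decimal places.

By inclusion–exclusion:
Individual areas: |Patch 1| = 63, |Patch 2| = 18, |Patch 3| = 47.
|Patch 1∩Patch 2|: x∈[4,5], y∈[3,6] → 1·3 = 3.
|Patch 1∩Patch 3| = 16.3194.
|Patch 2∩Patch 3| = 13.2273.
|Patch 1∩Patch 2∩Patch 3| = 3.
|Patch 1 ∪ Patch 2 ∪ Patch 3| = 128 − 32.5467 + 3 = 98.45.

98.45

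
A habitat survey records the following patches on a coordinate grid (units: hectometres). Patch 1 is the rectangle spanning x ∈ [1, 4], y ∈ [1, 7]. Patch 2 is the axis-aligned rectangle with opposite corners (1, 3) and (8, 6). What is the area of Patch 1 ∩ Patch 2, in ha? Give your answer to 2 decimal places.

9.00

|Patch 1∩Patch 2|: x∈[1,4], y∈[3,6] → 3·3 = 9.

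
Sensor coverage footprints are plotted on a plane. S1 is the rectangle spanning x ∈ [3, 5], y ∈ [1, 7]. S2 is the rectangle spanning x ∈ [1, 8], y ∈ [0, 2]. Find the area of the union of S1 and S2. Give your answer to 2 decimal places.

By inclusion–exclusion:
Individual areas: |S1| = 12, |S2| = 14.
|S1∩S2|: x∈[3,5], y∈[1,2] → 2·1 = 2.
|S1 ∪ S2| = 26 − 2 = 24.00.

24.00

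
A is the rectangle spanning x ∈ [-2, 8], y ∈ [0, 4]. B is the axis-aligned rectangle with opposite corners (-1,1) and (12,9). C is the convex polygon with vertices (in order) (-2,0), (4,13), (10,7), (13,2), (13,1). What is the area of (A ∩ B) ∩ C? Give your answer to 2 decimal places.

The region (A ∩ B) ∩ C is the polygon with vertices (8,1), (-1,1), (-1,2.167), (-0.154,4), (8,4).
By the shoelace formula its area is 26.22.

26.22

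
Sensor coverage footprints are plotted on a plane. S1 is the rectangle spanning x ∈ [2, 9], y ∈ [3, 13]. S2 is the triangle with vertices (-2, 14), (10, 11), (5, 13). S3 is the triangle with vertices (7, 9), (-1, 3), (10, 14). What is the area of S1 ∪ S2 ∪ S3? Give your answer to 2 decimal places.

73.03

By inclusion–exclusion:
Individual areas: |S1| = 70, |S2| = 4.5, |S3| = 11.
|S1∩S2| = 2.925.
|S1∩S3| = 9.5417.
|S2∩S3| = 0.2153.
|S1∩S2∩S3| = 0.2153.
|S1 ∪ S2 ∪ S3| = 85.5 − 12.682 + 0.2153 = 73.03.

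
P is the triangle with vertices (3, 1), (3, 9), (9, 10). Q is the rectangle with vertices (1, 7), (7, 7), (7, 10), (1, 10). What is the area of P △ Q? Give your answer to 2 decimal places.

|P| = 24, |Q| = 18, |P∩Q| = 9.3333.
|P △ Q| = |P| + |Q| − 2·|P∩Q| = 24 + 18 − 18.6667 = 23.33.

23.33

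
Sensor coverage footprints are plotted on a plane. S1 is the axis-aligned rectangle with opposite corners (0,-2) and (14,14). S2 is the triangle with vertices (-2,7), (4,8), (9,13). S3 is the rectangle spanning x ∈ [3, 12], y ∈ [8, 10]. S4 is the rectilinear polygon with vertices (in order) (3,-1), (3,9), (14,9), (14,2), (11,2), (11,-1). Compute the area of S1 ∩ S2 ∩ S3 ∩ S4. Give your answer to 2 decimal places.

The intersection is the polygon with vertices (4,8), (3,8), (3,9), (5,9).
By the shoelace formula its area is 1.50.

1.50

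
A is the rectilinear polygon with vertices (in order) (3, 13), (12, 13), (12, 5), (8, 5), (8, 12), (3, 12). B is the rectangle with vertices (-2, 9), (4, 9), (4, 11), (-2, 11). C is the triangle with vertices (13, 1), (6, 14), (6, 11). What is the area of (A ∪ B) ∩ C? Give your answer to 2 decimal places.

|A ∪ B| = 49.
|(A ∪ B) ∩ C| = 4.87.

4.87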